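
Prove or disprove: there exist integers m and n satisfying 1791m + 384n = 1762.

Both 1791 and 384 are divisible by gcd(1791, 384) = 3, hence so is any combination 1791m + 384n.
However 1762 leaves remainder 1 on division by 3.
Hence no integers m, n satisfy the equation.

There are no such integers.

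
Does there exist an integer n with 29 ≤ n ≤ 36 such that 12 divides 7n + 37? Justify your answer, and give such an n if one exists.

n = 29

At n = 29 we get 7·29 + 37 = 240, and 240 = 12·20.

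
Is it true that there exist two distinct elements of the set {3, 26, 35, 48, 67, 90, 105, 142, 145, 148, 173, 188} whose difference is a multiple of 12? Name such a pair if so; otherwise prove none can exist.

Residues mod 12: 3↦3, 26↦2, 35↦11, 48↦0, 67↦7, 90↦6, 105↦9, 142↦10, 145↦1, 148↦4, 173↦5, 188↦8.
No residue repeats among the 12 elements, so no pair has difference ≡ 0 (mod 12).

There is no such pair.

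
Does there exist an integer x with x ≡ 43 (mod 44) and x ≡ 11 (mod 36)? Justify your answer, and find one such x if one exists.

The moduli are not coprime: gcd(44, 36) = 4. Compatibility requires 4 ∣ (11 − 43) = -32, which holds, so solutions exist.
The integers ≡ 43 (mod 44) are 43, 87, 131, 175, 219, 263, …; their remainders mod 36 are 7, 15, 23, 31, 3, 11, so x = 263 is the first that is ≡ 11 (mod 36).
Verify: 263 = 5·44 + 43 and 263 = 7·36 + 11. ✓

x = 263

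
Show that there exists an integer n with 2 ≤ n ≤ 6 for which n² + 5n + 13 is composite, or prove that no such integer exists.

n = 5

At n = 5: 5² + 5·5 + 13 = 63 = 3·21, which is composite.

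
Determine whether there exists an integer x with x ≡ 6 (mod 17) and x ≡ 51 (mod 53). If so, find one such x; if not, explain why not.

x = 210

Since 17 and 53 share no common factor, CRT says the pair of congruences has a solution (unique mod 901).
Any solution of the first congruence is x = 6 + 17t; substituting into the second, 17t ≡ 51 − 6 ≡ 45 (mod 53).
Since 17·25 = 425 = 8·53 + 1, the inverse of 17 mod 53 is 25.
Multiplying by 25: t ≡ 25·45 = 1125 ≡ 12 (mod 53).
Taking t = 12 gives x = 6 + 17·12 = 210.
Verify: 210 = 12·17 + 6 and 210 = 3·53 + 51. ✓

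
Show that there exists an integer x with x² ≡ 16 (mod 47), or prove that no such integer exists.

Take x = 4. Then 4² = 16, and since 0 ≤ 16 < 47 this is already reduced: 4² ≡ 16 (mod 47).

x = 4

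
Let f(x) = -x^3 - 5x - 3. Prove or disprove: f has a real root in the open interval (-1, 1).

f(-1) = 3 and f(1) = -9, which have opposite signs.
f is continuous everywhere (it is a polynomial), in particular on [-1, 1].
By the Intermediate Value Theorem, f takes the value 0 somewhere in the open interval.

Such a root exists.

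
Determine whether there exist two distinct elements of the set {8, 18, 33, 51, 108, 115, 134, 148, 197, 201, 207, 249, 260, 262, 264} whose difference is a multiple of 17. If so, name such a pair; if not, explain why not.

Residues mod 17: 8↦8, 18↦1, 33↦16, 51↦0, 108↦6, 115↦13, 134↦15, 148↦12, 197↦10, 201↦14, 207↦3, 249↦11, 260↦5, 262↦7, 264↦9.
No residue repeats among the 15 elements, so no pair has difference ≡ 0 (mod 17).

No, no such pair exists.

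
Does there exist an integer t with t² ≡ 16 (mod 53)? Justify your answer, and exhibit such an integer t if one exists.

t = 4

Take t = 4. Then 4² = 16, and since 0 ≤ 16 < 53 this is already reduced: 4² ≡ 16 (mod 53).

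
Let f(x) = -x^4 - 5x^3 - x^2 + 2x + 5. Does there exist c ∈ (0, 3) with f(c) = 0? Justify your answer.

Yes, such a c exists.

f(0) = 5 and f(3) = -214, which have opposite signs.
Since f is a polynomial it is continuous on [0, 3].
By the Intermediate Value Theorem f must vanish at some point of (0, 3).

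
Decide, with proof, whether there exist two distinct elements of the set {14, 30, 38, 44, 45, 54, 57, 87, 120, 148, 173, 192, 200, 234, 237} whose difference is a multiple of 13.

The pair (30, 173) works.

30 mod 13 = 4 and 173 mod 13 = 4, so 173 − 30 = 143 = 11·13.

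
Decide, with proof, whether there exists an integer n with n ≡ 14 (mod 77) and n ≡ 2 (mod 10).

gcd(77, 10) = 1, so the Chinese Remainder Theorem guarantees exactly one residue class mod 770 satisfying both.
Any solution of the first congruence is n = 14 + 77t; substituting into the second, 77t ≡ 2 − 14 ≡ 8 (mod 10).
77 ≡ 7 (mod 10), so this reads 7t ≡ 8 (mod 10). Note 7·3 = 21 ≡ 1 (mod 10) (as 21 − 1 = 2·10), so 7⁻¹ ≡ 3.
Therefore t ≡ 3·8 = 24 ≡ 4 (mod 10).
Taking t = 4 gives n = 14 + 77·4 = 322.
Check: 322 mod 77 = 14, 322 mod 10 = 2. ✓

n = 322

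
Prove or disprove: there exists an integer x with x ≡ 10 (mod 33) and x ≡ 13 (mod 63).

x = 76

gcd(33, 63) = 3. A simultaneous solution exists iff 10 ≡ 13 (mod 3); here 10 mod 3 = 1 = 13 mod 3, so it does.
Step through x = 10, 10 + 33, 10 + 2·33, …: the values 10, 43, 76 reduce mod 63 to 10, 43, 13. The value 76 hits 13.
Indeed 76 ≡ 10 (mod 33) and 76 ≡ 13 (mod 63).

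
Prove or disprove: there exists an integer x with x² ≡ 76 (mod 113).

Apply Euler's criterion with the prime 113: 76 is a quadratic residue iff 76^56 ≡ 1 (mod 113), and a non-residue iff it is ≡ −1.
Squaring successively (mod 113): 76^2 = 5776 ≡ 13; 76^4 ≡ 13² = 169 ≡ 56; 76^8 ≡ 56² = 3136 ≡ 85; 76^16 ≡ 85² = 7225 ≡ 106; 76^32 ≡ 106² = 11236 ≡ 49.
Since 56 = 32 + 16 + 8, 76^56 ≡ 49 · 106 · 85; multiplying out mod 113: 49·106 = 5194 ≡ 109, then 109·85 = 9265 ≡ 112. Thus 76^56 ≡ 112 ≡ −1 (mod 113).
By Euler's criterion 76 is a quadratic non-residue mod 113: no x satisfies x² ≡ 76 (mod 113).

No, no such integer exists.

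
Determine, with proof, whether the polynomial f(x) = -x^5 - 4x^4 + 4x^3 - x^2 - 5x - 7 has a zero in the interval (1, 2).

No.

The endpoint values f(1) = -14 and f(2) = -85 are both negative. Claim: f(x) < 0 for every x in (1, 2).
Substitute x = 1 + u, where 0 < u < 1 on the interval. Expanding, f(1 + u) = -u^5 - 9u^4 - 22u^3 - 23u^2 - 16u - 14.
The nonzero coefficients here are all negative, so for u > 0 every term is negative (or zero), and the constant term -14 is strictly negative.
Therefore f(x) < 0 throughout (1, 2), and f has no zero there.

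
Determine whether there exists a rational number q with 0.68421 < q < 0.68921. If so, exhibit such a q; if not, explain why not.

q = 11/16

Multiplying by 16: 16·0.68421 = 10.94736 and 16·0.68921 = 11.02736, so the integer 11 lies strictly between them.
So q = 11/16 works: it is a ratio of integers, and dividing 16·0.68421 < 11 < 16·0.68921 through by 16 gives 0.68421 < 11/16 < 0.68921.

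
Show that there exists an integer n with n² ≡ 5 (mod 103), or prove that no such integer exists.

103 is prime, so by Euler's criterion 5 is a square mod 103 iff 5^((103−1)/2) = 5^51 ≡ 1 (mod 103).
Repeated squaring mod 103: 5^2 = 25 ≡ 25; 5^4 ≡ 25² = 625 ≡ 7; 5^8 ≡ 7² = 49 ≡ 49; 5^16 ≡ 49² = 2401 ≡ 32; 5^32 ≡ 32² = 1024 ≡ 97.
Since 51 = 32 + 16 + 2 + 1, 5^51 ≡ 97 · 32 · 25 · 5; multiplying out mod 103: 97·32 = 3104 ≡ 14, then 14·25 = 350 ≡ 41, then 41·5 = 205 ≡ 102. Thus 5^51 ≡ 102 ≡ −1 (mod 103).
By Euler's criterion 5 is a quadratic non-residue mod 103: no n satisfies n² ≡ 5 (mod 103).

No such integer exists.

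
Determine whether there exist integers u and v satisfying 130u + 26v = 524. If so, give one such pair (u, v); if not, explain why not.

gcd(130, 26) = 26, so every integer of the form 130u + 26v is a multiple of 26.
But 524 is not a multiple of 26 (it leaves remainder 4).
So the equation is unsolvable over ℤ.

No, no such integers exist.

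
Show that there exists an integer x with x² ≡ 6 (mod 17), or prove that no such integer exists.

There is no such integer.

Squares mod 17 repeat after x = 8 (as (−x)² = x²); for x = 0..8 they are 0, 1, 4, 9, 16, 8, 2, 15, 13.
So the quadratic residues mod 17 are {0, 1, 2, 4, 8, 9, 13, 15, 16}, and 6 is not among them.
Therefore x² ≡ 6 (mod 17) has no solution.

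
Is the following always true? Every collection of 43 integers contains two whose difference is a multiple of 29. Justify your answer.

Each integer lies in one of the 29 residue classes modulo 29.
With 43 integers and only 29 classes, the pigeonhole principle forces two of them, say a and b, into the same class.
Equal remainders mean a − b ≡ 0 (mod 29), so 29 divides their difference.

Yes.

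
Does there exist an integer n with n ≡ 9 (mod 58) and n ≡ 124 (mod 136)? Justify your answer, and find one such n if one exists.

No, no such integer exists.

Both moduli are multiples of 2 = gcd(58, 136), so any solution would satisfy n ≡ 9 and n ≡ 124 modulo 2 simultaneously.
However 9 ≡ 1 and 124 ≡ 0 (mod 2), and 1 ≠ 0.
Therefore no such n exists.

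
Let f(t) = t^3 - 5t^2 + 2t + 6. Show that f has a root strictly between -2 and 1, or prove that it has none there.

Yes, f has a root in the interval.

f(-2) = -26 and f(1) = 4, which have opposite signs.
f is continuous everywhere (it is a polynomial), in particular on [-2, 1].
By the Intermediate Value Theorem f must vanish at some point of (-2, 1).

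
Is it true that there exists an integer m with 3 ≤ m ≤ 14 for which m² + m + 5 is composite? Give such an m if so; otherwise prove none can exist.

At m = 4: 4² + 4 + 5 = 25 = 5·5, which is composite.

m = 4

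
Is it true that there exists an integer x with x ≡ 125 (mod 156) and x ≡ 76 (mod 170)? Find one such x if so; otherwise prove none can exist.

No, no such integer exists.

gcd(156, 170) = 2. If x ≡ 125 (mod 156) and x ≡ 76 (mod 170), then x ≡ 125 (mod 2) and x ≡ 76 (mod 2).
These are incompatible: 125 − 76 = 49 is not divisible by 2.
Hence the system has no solution.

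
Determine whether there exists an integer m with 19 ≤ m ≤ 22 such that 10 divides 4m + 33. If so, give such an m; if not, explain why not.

At m = 19, 4·19 + 33 = 109 ≡ 9 (mod 10), and each step in m adds 4, giving residues 9, 3, 7, 1 for m = 19, 20, 21, 22.
None is 0, so 10 never divides 4m + 33 on this range.

No, no such integer m in that range exists.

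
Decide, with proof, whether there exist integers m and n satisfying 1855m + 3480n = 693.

Both 1855 and 3480 are divisible by gcd(1855, 3480) = 5, hence so is any combination 1855m + 3480n.
But 693 is not a multiple of 5 (it leaves remainder 3).
So the equation is unsolvable over ℤ.

No such integers exist.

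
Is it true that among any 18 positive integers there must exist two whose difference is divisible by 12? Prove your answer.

Partition the integers by their residue mod 12; there are 12 classes.
Placing 18 integers into 12 classes, some class receives at least two — say a and b.
Their difference a − b is then a multiple of 12.

Yes, this is always true.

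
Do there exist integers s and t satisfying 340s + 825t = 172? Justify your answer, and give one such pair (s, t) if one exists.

No such integers exist.

Any value of 340s + 825t is a multiple of gcd(340, 825) = 5.
But 172 = 5·34 + 2, so 5 ∤ 172.
Hence no integers s, t satisfy the equation.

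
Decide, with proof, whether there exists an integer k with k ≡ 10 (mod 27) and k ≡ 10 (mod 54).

gcd(27, 54) = 27. A simultaneous solution exists iff 10 ≡ 10 (mod 27); here 10 mod 27 = 10 = 10 mod 27, so it does.
The smallest candidate k = 10 works directly: 10 ≡ 10 (mod 54).
Check: 10 mod 27 = 10, 10 mod 54 = 10. ✓

k = 10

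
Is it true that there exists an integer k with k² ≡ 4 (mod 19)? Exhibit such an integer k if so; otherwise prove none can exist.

Take k = 2. Then 2² = 4, and since 0 ≤ 4 < 19 this is already reduced: 2² ≡ 4 (mod 19).

k = 2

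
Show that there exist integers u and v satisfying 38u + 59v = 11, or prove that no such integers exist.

u = 36, v = -23

Since gcd(38, 59) = 1, every integer is an integer combination of 38 and 59.
Run the Euclidean algorithm on 59 and 38: 59 = 1·38 + 21, 38 = 1·21 + 17, 21 = 1·17 + 4, 17 = 4·4 + 1, 4 = 4·1 + 0.
Working back up the chain: 1 = 17 − 4·4 = 17 − 4·(21 − 1·17) = −4·21 + 5·17 = −4·21 + 5·(38 − 1·21) = 5·38 − 9·21 = 5·38 − 9·(59 − 1·38) = −9·59 + 14·38. So 38·14 + 59·(-9) = 1.
Multiplying through by 11: u = 14·11 = 154, v = (-9)·11 = -99 is a solution.
Shifting by a multiple of (59, −38) keeps it a solution: u = 154 − 2·59 = 36, v = -99 + 2·38 = -23.
Check: 38·36 + 59·(-23) = 1368 − 1357 = 11. ✓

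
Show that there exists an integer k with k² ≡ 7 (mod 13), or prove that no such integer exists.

Squares mod 13 repeat after k = 6 (as (−k)² = k²); for k = 0..6 they are 0, 1, 4, 9, 3, 12, 10.
The set of squares mod 13 is therefore {0, 1, 3, 4, 9, 10, 12}, which does not contain 7.
Therefore k² ≡ 7 (mod 13) has no solution.

No such integer exists.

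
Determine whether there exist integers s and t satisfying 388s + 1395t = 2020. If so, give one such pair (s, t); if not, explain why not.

s = 940, t = -260

388 and 1395 are coprime, so 388s + 1395t ranges over all of ℤ.
Run the Euclidean algorithm on 1395 and 388: 1395 = 3·388 + 231, 388 = 1·231 + 157, 231 = 1·157 + 74, 157 = 2·74 + 9, 74 = 8·9 + 2, 9 = 4·2 + 1, 2 = 2·1 + 0.
Unwinding: 1 = 9 − 4·2 = 9 − 4·(74 − 8·9) = −4·74 + 33·9 = −4·74 + 33·(157 − 2·74) = 33·157 − 70·74 = 33·157 − 70·(231 − 1·157) = −70·231 + 103·157 = −70·231 + 103·(388 − 1·231) = 103·388 − 173·231 = 103·388 − 173·(1395 − 3·388) = −173·1395 + 622·388, i.e. 388·622 + 1395·(-173) = 1.
Multiplying through by 2020: s = 622·2020 = 1256440, t = (-173)·2020 = -349460 is a solution.
Shifting by a multiple of (1395, −388) keeps it a solution: s = 1256440 − 900·1395 = 940, t = -349460 + 900·388 = -260.
Check: 388·940 + 1395·(-260) = 364720 − 362700 = 2020. ✓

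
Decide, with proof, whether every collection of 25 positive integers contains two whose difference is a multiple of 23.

Each integer lies in one of the 23 residue classes modulo 23.
Placing 25 integers into 23 classes, some class receives at least two — say a and b.
Then a ≡ b (mod 23), i.e. 23 ∣ (a − b).

Yes, this is always true.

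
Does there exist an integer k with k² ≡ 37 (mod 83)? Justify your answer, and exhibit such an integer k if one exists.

k = 28

Take k = 28. Then 28² = 784 = 9·83 + 37, so 28² ≡ 37 (mod 83).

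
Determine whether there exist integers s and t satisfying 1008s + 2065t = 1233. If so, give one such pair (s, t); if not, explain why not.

Both 1008 and 2065 are divisible by gcd(1008, 2065) = 7, hence so is any combination 1008s + 2065t.
But 1233 is not a multiple of 7 (it leaves remainder 1).
Hence no integers s, t satisfy the equation.

No such integers exist.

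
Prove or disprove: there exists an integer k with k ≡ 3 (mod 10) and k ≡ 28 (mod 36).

Reduce both congruences modulo 2, which divides 10 and 36: they say k ≡ 3 (mod 2) and k ≡ 28 (mod 2).
These are incompatible: 3 − 28 = -25 is not divisible by 2.
Therefore no such k exists.

There is no such integer.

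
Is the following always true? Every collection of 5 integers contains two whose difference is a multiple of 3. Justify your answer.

There are exactly 3 possible remainders on division by 3.
With 5 integers and only 3 classes, the pigeonhole principle forces two of them, say a and b, into the same class.
Their difference a − b is then a multiple of 3.

Yes, this is always true.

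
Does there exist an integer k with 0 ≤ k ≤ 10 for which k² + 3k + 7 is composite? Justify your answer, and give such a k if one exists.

k = 8

At k = 8: 8² + 3·8 + 7 = 95 = 5·19, which is composite.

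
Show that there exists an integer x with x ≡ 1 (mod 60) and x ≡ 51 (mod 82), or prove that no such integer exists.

The moduli are not coprime: gcd(60, 82) = 2. Compatibility requires 2 ∣ (51 − 1) = 50, which holds, so solutions exist.
Write x = 1 + 60t. Then 60t ≡ 51 − 1 ≡ 50 (mod 82); dividing through by 2 gives 30t ≡ 25 (mod 41).
To invert 30 modulo 41: 41 = 1·30 + 11, 30 = 2·11 + 8, 11 = 1·8 + 3, 8 = 2·3 + 2, 3 = 1·2 + 1, 2 = 2·1 + 0, and unwinding, 1 = 3 − 1·2 = 3 − (8 − 2·3) = −8 + 3·3 = −8 + 3·(11 − 1·8) = 3·11 − 4·8 = 3·11 − 4·(30 − 2·11) = −4·30 + 11·11 = −4·30 + 11·(41 − 1·30) = 11·41 − 15·30. Thus 30⁻¹ ≡ -15 ≡ 26 (mod 41).
Multiplying by 26: t ≡ 26·25 = 650 ≡ 35 (mod 41).
Then x = 1 + 60·35 = 2101.
Check: 2101 mod 60 = 1, 2101 mod 82 = 51. ✓

x = 2101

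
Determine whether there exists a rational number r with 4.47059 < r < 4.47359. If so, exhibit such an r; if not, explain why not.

r = 161/36

Scale by 36: the interval becomes (160.94124, 161.04924), which contains the integer 161.
Hence 161/36 is a rational number with 4.47059 < 161/36 < 4.47359.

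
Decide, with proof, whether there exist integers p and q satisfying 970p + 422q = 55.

No such integers exist.

Any value of 970p + 422q is a multiple of gcd(970, 422) = 2.
However 55 leaves remainder 1 on division by 2.
Therefore 970p + 422q = 55 has no solution in integers.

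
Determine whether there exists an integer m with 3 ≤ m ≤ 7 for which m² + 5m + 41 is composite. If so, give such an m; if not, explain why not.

At m = 3: 3² + 5·3 + 41 = 65 = 5·13, which is composite.

m = 3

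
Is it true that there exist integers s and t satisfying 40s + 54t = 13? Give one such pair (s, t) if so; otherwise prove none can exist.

There are no such integers.

Both 40 and 54 are divisible by gcd(40, 54) = 2, hence so is any combination 40s + 54t.
But 13 is not a multiple of 2 (it leaves remainder 1).
So the equation is unsolvable over ℤ.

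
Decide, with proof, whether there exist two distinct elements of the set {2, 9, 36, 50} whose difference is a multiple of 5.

Residues mod 5: 2↦2, 9↦4, 36↦1, 50↦0.
These 4 residues are pairwise different, hence no difference of two elements is divisible by 5.

No, no such pair exists.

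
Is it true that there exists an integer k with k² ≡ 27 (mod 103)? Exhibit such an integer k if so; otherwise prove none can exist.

Apply Euler's criterion with the prime 103: 27 is a quadratic residue iff 27^51 ≡ 1 (mod 103), and a non-residue iff it is ≡ −1.
Squaring successively (mod 103): 27^2 = 729 ≡ 8; 27^4 ≡ 8² = 64 ≡ 64; 27^8 ≡ 64² = 4096 ≡ 79; 27^16 ≡ 79² = 6241 ≡ 61; 27^32 ≡ 61² = 3721 ≡ 13.
Since 51 = 32 + 16 + 2 + 1, 27^51 ≡ 13 · 61 · 8 · 27; multiplying out mod 103: 13·61 = 793 ≡ 72, then 72·8 = 576 ≡ 61, then 61·27 = 1647 ≡ 102. Thus 27^51 ≡ 102 ≡ −1 (mod 103).
The value −1 means 27 is a non-residue modulo 103, so k² ≡ 27 (mod 103) is impossible.

No such integer exists.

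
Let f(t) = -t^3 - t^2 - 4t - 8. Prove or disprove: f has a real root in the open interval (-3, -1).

Such a root exists.

f(-3) = 22 and f(-1) = -4, which have opposite signs.
As a polynomial, f is continuous on every closed interval.
By the Intermediate Value Theorem, f takes the value 0 somewhere in the open interval.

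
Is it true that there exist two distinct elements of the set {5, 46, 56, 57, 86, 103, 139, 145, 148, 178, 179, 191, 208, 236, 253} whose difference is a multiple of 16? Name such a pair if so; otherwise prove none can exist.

Two integers differ by a multiple of 16 exactly when they have the same residue mod 16. The residues are 5↦5, 46↦14, 56↦8, 57↦9, 86↦6, 103↦7, 139↦11, 145↦1, 148↦4, 178↦2, 179↦3, 191↦15, 208↦0, 236↦12, 253↦13.
No residue repeats among the 15 elements, so no pair has difference ≡ 0 (mod 16).

No such pair exists.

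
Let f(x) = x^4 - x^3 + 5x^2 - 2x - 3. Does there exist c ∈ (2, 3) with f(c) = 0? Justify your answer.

The endpoint values f(2) = 21 and f(3) = 90 are both positive. Claim: f(x) > 0 for every x in (2, 3).
Shift to the endpoint 2: with x = 2 + u (0 < u < 1), one computes f(2 + u) = u^4 + 7u^3 + 23u^2 + 38u + 21.
The nonzero coefficients here are all positive, so for u > 0 every term is positive (or zero), and the constant term 21 is strictly positive.
Therefore f(x) > 0 throughout (2, 3), and f has no zero there.

No such root exists.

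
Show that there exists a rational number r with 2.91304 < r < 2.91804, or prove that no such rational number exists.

r = 35/12

Multiplying by 12: 12·2.91304 = 34.95648 and 12·2.91804 = 35.01648, so the integer 35 lies strictly between them.
So r = 35/12 works: it is a ratio of integers, and dividing 12·2.91304 < 35 < 12·2.91804 through by 12 gives 2.91304 < 35/12 < 2.91804.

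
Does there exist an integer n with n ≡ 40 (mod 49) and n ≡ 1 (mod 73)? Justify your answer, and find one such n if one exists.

Since 49 and 73 share no common factor, CRT says the pair of congruences has a solution (unique mod 3577).
Write n = 40 + 49t and require 40 + 49t ≡ 1 (mod 73), i.e. 49t ≡ 34 (mod 73).
Since 49·3 = 147 = 2·73 + 1, the inverse of 49 mod 73 is 3.
Multiplying by 3: t ≡ 3·34 = 102 ≡ 29 (mod 73).
With t = 29: n = 40 + 49·29 = 1461.
Check: 1461 mod 49 = 40, 1461 mod 73 = 1. ✓

n = 1461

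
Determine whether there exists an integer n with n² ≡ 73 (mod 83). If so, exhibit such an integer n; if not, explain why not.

Apply Euler's criterion with the prime 83: 73 is a quadratic residue iff 73^41 ≡ 1 (mod 83), and a non-residue iff it is ≡ −1.
Repeated squaring mod 83: 73^2 = 5329 ≡ 17; 73^4 ≡ 17² = 289 ≡ 40; 73^8 ≡ 40² = 1600 ≡ 23; 73^16 ≡ 23² = 529 ≡ 31; 73^32 ≡ 31² = 961 ≡ 48.
Since 41 = 32 + 8 + 1, 73^41 ≡ 48 · 23 · 73; multiplying out mod 83: 48·23 = 1104 ≡ 25, then 25·73 = 1825 ≡ 82. Thus 73^41 ≡ 82 ≡ −1 (mod 83).
The value −1 means 73 is a non-residue modulo 83, so n² ≡ 73 (mod 83) is impossible.

No such integer exists.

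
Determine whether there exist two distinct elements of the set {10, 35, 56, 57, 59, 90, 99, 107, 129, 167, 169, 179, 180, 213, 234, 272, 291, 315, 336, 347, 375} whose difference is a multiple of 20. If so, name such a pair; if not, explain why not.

10 and 90 are such a pair.

Reduce each element mod 20: 10↦10, 35↦15, 56↦16, 57↦17, 59↦19, 90↦10, 99↦19, 107↦7, 129↦9, 167↦7, 169↦9, 179↦19, 180↦0, 213↦13, 234↦14, 272↦12, 291↦11, 315↦15, 336↦16, 347↦7, 375↦15. The residue 10 repeats (at 10 and 90), and 90 − 10 = 80 = 4·20.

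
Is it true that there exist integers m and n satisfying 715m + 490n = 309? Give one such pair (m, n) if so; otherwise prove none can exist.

Both 715 and 490 are divisible by gcd(715, 490) = 5, hence so is any combination 715m + 490n.
But 309 is not a multiple of 5 (it leaves remainder 4).
Therefore 715m + 490n = 309 has no solution in integers.

No such integers exist.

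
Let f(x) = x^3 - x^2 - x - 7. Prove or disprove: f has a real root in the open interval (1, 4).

Such a root exists.

f(1) = -8 and f(4) = 37, which have opposite signs.
f is continuous everywhere (it is a polynomial), in particular on [1, 4].
By the Intermediate Value Theorem f must vanish at some point of (1, 4).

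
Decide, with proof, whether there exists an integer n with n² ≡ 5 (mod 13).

There is no such integer.

Computing n² mod 13 for n = 0, 1, …, 6 (enough, by the symmetry n ↦ 13 − n) gives 0, 1, 4, 9, 3, 12, 10.
The set of squares mod 13 is therefore {0, 1, 3, 4, 9, 10, 12}, which does not contain 5.
Hence no integer n has n² ≡ 5 (mod 13).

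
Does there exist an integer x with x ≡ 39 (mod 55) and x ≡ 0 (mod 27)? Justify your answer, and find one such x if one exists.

x = 864

The moduli 55 and 27 are coprime, so by the Chinese Remainder Theorem a unique solution modulo 1485 exists.
Any solution of the first congruence is x = 39 + 55t; substituting into the second, 55t ≡ 0 − 39 ≡ 15 (mod 27).
55 ≡ 1 (mod 27), so this reads 1t ≡ 15 (mod 27). So t ≡ 15 (mod 27).
With t = 15: x = 39 + 55·15 = 864.
Check: 864 mod 55 = 39, 864 mod 27 = 0. ✓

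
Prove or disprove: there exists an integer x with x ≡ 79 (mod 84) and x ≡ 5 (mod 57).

gcd(84, 57) = 3. If x ≡ 79 (mod 84) and x ≡ 5 (mod 57), then x ≡ 79 (mod 3) and x ≡ 5 (mod 3).
But 79 mod 3 = 1 while 5 mod 3 = 2, a contradiction.
Therefore no such x exists.

No, no such integer exists.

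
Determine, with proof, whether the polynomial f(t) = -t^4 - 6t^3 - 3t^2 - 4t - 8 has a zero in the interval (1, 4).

The endpoint values f(1) = -22 and f(4) = -712 are both negative. Claim: f(t) < 0 for every t in (1, 4).
Substitute t = 1 + u, where 0 < u < 3 on the interval. Expanding, f(1 + u) = -u^4 - 10u^3 - 27u^2 - 32u - 22.
The nonzero coefficients here are all negative, so for u > 0 every term is negative (or zero), and the constant term -22 is strictly negative.
Therefore f(t) < 0 throughout (1, 4), and f has no zero there.

No such root exists.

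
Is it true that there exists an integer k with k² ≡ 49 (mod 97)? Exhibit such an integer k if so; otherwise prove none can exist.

Take k = 7. Then 7² = 49, and since 0 ≤ 49 < 97 this is already reduced: 7² ≡ 49 (mod 97).

k = 7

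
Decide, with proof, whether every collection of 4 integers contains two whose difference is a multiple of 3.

Yes.

There are exactly 3 possible remainders on division by 3.
Placing 4 integers into 3 classes, some class receives at least two — say a and b.
Equal remainders mean a − b ≡ 0 (mod 3), so 3 divides their difference.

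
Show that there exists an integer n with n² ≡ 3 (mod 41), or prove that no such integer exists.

41 is prime, so by Euler's criterion 3 is a square mod 41 iff 3^((41−1)/2) = 3^20 ≡ 1 (mod 41).
Squaring successively (mod 41): 3^2 = 9 ≡ 9; 3^4 ≡ 9² = 81 ≡ 40; 3^8 ≡ 40² = 1600 ≡ 1; 3^16 ≡ 1² = 1 ≡ 1.
Since 20 = 16 + 4, 3^20 ≡ 1 · 40; multiplying out mod 41: 1·40 = 40 ≡ 40. Thus 3^20 ≡ 40 ≡ −1 (mod 41).
By Euler's criterion 3 is a quadratic non-residue mod 41: no n satisfies n² ≡ 3 (mod 41).

No such integer exists.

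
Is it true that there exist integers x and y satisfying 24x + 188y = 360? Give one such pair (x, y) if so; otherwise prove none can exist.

x = 15, y = 0

Since gcd(24, 188) = 4 and 360 = 4·90, Bézout's identity guarantees a solution.
Dividing through by 4 reduces the equation to 6x + 47y = 90.
Run the Euclidean algorithm on 47 and 6: 47 = 7·6 + 5, 6 = 1·5 + 1, 5 = 5·1 + 0.
Working back up the chain: 1 = 6 − 1·5 = 6 − (47 − 7·6) = −47 + 8·6. So 6·8 + 47·(-1) = 1.
Multiplying through by 90: x = 8·90 = 720, y = (-1)·90 = -90 is a solution.
The general solution is x = 720 + 47k, y = -90 − 6k; taking k = -15 gives the smaller pair x = 15, y = 0.
Check: 24·15 + 188·0 = 360 + 0 = 360. ✓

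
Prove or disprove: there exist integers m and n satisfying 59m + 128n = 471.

59 and 128 are coprime, so 59m + 128n ranges over all of ℤ.
Euclidean algorithm: 128 = 2·59 + 10, 59 = 5·10 + 9, 10 = 1·9 + 1, 9 = 9·1 + 0.
Unwinding: 1 = 10 − 1·9 = 10 − (59 − 5·10) = −59 + 6·10 = −59 + 6·(128 − 2·59) = 6·128 − 13·59, i.e. 59·(-13) + 128·6 = 1.
Scaling by 471 gives the particular solution (m, n) = (-6123, 2826).
The general solution is m = -6123 + 128k, n = 2826 − 59k; taking k = 48 gives the smaller pair m = 21, n = -6.
Indeed 59·21 + 128·(-6) = 1239 − 768 = 471.

m = 21, n = -6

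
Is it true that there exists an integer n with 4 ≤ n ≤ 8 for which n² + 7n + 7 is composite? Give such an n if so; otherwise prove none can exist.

n = 7

At n = 7: 7² + 7·7 + 7 = 105 = 3·35, which is composite.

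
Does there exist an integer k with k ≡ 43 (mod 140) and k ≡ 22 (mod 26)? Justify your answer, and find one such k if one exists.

No, no such integer exists.

gcd(140, 26) = 2. If k ≡ 43 (mod 140) and k ≡ 22 (mod 26), then k ≡ 43 (mod 2) and k ≡ 22 (mod 2).
These are incompatible: 43 − 22 = 21 is not divisible by 2.
Therefore no such k exists.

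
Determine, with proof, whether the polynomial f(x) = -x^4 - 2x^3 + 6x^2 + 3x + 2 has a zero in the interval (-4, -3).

Such a root exists.

f(-4) = -42 and f(-3) = 20, which have opposite signs.
f is continuous everywhere (it is a polynomial), in particular on [-4, -3].
By the Intermediate Value Theorem f must vanish at some point of (-4, -3).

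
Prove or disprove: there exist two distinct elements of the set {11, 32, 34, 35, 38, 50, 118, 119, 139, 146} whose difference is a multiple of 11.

Residues mod 11: 11↦0, 32↦10, 34↦1, 35↦2, 38↦5, 50↦6, 118↦8, 119↦9, 139↦7, 146↦3.
All 10 residues are distinct, so no two elements differ by a multiple of 11.

There is no such pair.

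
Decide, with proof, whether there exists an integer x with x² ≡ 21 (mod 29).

No such integer exists.

29 is prime, so by Euler's criterion 21 is a square mod 29 iff 21^((29−1)/2) = 21^14 ≡ 1 (mod 29).
Repeated squaring mod 29: 21^2 = 441 ≡ 6; 21^4 ≡ 6² = 36 ≡ 7; 21^8 ≡ 7² = 49 ≡ 20.
Since 14 = 8 + 4 + 2, 21^14 ≡ 20 · 7 · 6; multiplying out mod 29: 20·7 = 140 ≡ 24, then 24·6 = 144 ≡ 28. Thus 21^14 ≡ 28 ≡ −1 (mod 29).
By Euler's criterion 21 is a quadratic non-residue mod 29: no x satisfies x² ≡ 21 (mod 29).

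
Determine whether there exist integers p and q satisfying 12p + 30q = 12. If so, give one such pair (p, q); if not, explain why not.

gcd(12, 30) = 6, and 6 divides 12, so integer solutions exist.
Dividing through by 6 reduces the equation to 2p + 5q = 2.
Euclidean algorithm: 5 = 2·2 + 1, 2 = 2·1 + 0.
Working back up the chain: 1 = 5 − 2·2. So 2·(-2) + 5·1 = 1.
Times 2: 2·(-4) + 5·2 = 2, so (-4, 2) solves it.
The general solution is p = -4 + 5k, q = 2 − 2k; taking k = 1 gives the smaller pair p = 1, q = 0.
Check: 12·1 + 30·0 = 12 + 0 = 12. ✓

p = 1, q = 0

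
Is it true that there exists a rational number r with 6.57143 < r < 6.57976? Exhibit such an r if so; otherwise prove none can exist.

r = 125/19

Look for a denominator N such that an integer falls strictly between N·6.57143 and N·6.57976. N = 19 works: 19·6.57143 = 124.85717 < 125 < 125.01544 = 19·6.57976.
Hence 125/19 is a rational number with 6.57143 < 125/19 < 6.57976.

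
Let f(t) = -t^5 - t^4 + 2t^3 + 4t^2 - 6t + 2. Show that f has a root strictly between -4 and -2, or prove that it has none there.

No.

The endpoint values f(-4) = 730 and f(-2) = 30 are both positive. Claim: f(t) > 0 for every t in (-4, -2).
Shift to the endpoint -2: with t = -2 − u (0 < u < 2), one computes f(-2 − u) = u^5 + 9u^4 + 30u^3 + 48u^2 + 46u + 30.
The nonzero coefficients here are all positive, so for u > 0 every term is positive (or zero), and the constant term 30 is strictly positive.
Therefore f(t) > 0 throughout (-4, -2), and f has no zero there.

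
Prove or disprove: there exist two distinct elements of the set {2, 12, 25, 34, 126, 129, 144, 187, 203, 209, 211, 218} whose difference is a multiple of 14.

Reduce each element modulo 14: 2↦2, 12↦12, 25↦11, 34↦6, 126↦0, 129↦3, 144↦4, 187↦5, 203↦7, 209↦13, 211↦1, 218↦8.
These 12 residues are pairwise different, hence no difference of two elements is divisible by 14.

There is no such pair.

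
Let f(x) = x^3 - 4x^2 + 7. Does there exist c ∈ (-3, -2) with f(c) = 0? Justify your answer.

f has no root in that interval.

f(-3) = -56 and f(-2) = -17, both negative, so a sign-change argument is unavailable; we show f keeps this sign on the whole interval.
Substitute x = -2 − u, where 0 < u < 1 on the interval. Expanding, f(-2 − u) = -u^3 - 10u^2 - 28u - 17.
The nonzero coefficients here are all negative, so for u > 0 every term is negative (or zero), and the constant term -17 is strictly negative.
Therefore f(x) < 0 throughout (-3, -2), and f has no zero there.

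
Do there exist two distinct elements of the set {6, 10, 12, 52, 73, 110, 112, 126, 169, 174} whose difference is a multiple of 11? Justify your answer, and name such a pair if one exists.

Two integers differ by a multiple of 11 exactly when they have the same residue mod 11. The residues are 6↦6, 10↦10, 12↦1, 52↦8, 73↦7, 110↦0, 112↦2, 126↦5, 169↦4, 174↦9.
No residue repeats among the 10 elements, so no pair has difference ≡ 0 (mod 11).

No, no such pair exists.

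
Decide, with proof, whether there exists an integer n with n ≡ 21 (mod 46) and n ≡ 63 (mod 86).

The moduli are not coprime: gcd(46, 86) = 2. Compatibility requires 2 ∣ (63 − 21) = 42, which holds, so solutions exist.
Write n = 21 + 46t. Then 46t ≡ 63 − 21 ≡ 42 (mod 86); dividing through by 2 gives 23t ≡ 21 (mod 43).
To invert 23 modulo 43: 43 = 1·23 + 20, 23 = 1·20 + 3, 20 = 6·3 + 2, 3 = 1·2 + 1, 2 = 2·1 + 0, and unwinding, 1 = 3 − 1·2 = 3 − (20 − 6·3) = −20 + 7·3 = −20 + 7·(23 − 1·20) = 7·23 − 8·20 = 7·23 − 8·(43 − 1·23) = −8·43 + 15·23. Thus 23⁻¹ ≡ 15 (mod 43).
Therefore t ≡ 15·21 = 315 ≡ 14 (mod 43).
Then n = 21 + 46·14 = 665.
Verify: 665 = 14·46 + 21 and 665 = 7·86 + 63. ✓

n = 665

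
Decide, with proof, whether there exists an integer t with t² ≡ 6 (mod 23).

t = 12

Take t = 12. Then 12² = 144 = 6·23 + 6, so 12² ≡ 6 (mod 23).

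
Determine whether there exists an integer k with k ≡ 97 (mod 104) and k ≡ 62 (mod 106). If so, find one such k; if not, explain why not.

Reduce both congruences modulo 2, which divides 104 and 106: they say k ≡ 97 (mod 2) and k ≡ 62 (mod 2).
These are incompatible: 97 − 62 = 35 is not divisible by 2.
So no integer satisfies both congruences.

No such integer exists.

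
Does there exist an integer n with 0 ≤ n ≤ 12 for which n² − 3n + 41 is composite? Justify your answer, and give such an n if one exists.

At n = 9: 9² − 3·9 + 41 = 95 = 5·19, which is composite.

n = 9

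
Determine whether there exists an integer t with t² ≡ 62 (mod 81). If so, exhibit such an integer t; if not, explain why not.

Since 3 ∣ 81, a solution of t² ≡ 62 (mod 81) would also satisfy t² ≡ 62 ≡ 2 (mod 3).
Squares mod 3 repeat after t = 1 (as (−t)² = t²); for t = 0..1 they are 0, 1.
So the quadratic residues mod 3 are {0, 1}, and 2 is not among them.
Therefore t² ≡ 62 (mod 81) has no solution.

No, no such integer exists.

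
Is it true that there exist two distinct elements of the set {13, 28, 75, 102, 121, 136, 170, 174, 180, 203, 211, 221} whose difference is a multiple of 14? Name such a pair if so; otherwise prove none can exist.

Reduce each element modulo 14: 13↦13, 28↦0, 75↦5, 102↦4, 121↦9, 136↦10, 170↦2, 174↦6, 180↦12, 203↦7, 211↦1, 221↦11.
These 12 residues are pairwise different, hence no difference of two elements is divisible by 14.

No, no such pair exists.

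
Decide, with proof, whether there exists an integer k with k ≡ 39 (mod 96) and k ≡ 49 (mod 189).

There is no such integer.

Both moduli are multiples of 3 = gcd(96, 189), so any solution would satisfy k ≡ 39 and k ≡ 49 modulo 3 simultaneously.
These are incompatible: 39 − 49 = -10 is not divisible by 3.
Therefore no such k exists.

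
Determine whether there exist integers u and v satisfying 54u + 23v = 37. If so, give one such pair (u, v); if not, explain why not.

u = 19, v = -43

Since gcd(54, 23) = 1, every integer is an integer combination of 54 and 23.
Euclidean algorithm: 54 = 2·23 + 8, 23 = 2·8 + 7, 8 = 1·7 + 1, 7 = 7·1 + 0.
Unwinding: 1 = 8 − 1·7 = 8 − (23 − 2·8) = −23 + 3·8 = −23 + 3·(54 − 2·23) = 3·54 − 7·23, i.e. 54·3 + 23·(-7) = 1.
Scaling by 37 gives the particular solution (u, v) = (111, -259).
The general solution is u = 111 + 23k, v = -259 − 54k; taking k = -4 gives the smaller pair u = 19, v = -43.
Indeed 54·19 + 23·(-43) = 1026 − 989 = 37.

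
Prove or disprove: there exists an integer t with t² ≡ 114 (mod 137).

There is no such integer.

137 is prime, so by Euler's criterion 114 is a square mod 137 iff 114^((137−1)/2) = 114^68 ≡ 1 (mod 137).
Squaring successively (mod 137): 114^2 = 12996 ≡ 118; 114^4 ≡ 118² = 13924 ≡ 87; 114^8 ≡ 87² = 7569 ≡ 34; 114^16 ≡ 34² = 1156 ≡ 60; 114^32 ≡ 60² = 3600 ≡ 38; 114^64 ≡ 38² = 1444 ≡ 74.
Since 68 = 64 + 4, 114^68 ≡ 74 · 87; multiplying out mod 137: 74·87 = 6438 ≡ 136. Thus 114^68 ≡ 136 ≡ −1 (mod 137).
By Euler's criterion 114 is a quadratic non-residue mod 137: no t satisfies t² ≡ 114 (mod 137).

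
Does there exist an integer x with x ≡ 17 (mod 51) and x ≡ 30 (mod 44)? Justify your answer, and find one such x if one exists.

x = 1394

Since 51 and 44 share no common factor, CRT says the pair of congruences has a solution (unique mod 2244).
Write x = 17 + 51t and require 17 + 51t ≡ 30 (mod 44), i.e. 51t ≡ 13 (mod 44).
51 ≡ 7 (mod 44), so this reads 7t ≡ 13 (mod 44). To invert 7 modulo 44: 44 = 6·7 + 2, 7 = 3·2 + 1, 2 = 2·1 + 0, and unwinding, 1 = 7 − 3·2 = 7 − 3·(44 − 6·7) = −3·44 + 19·7. Thus 7⁻¹ ≡ 19 (mod 44).
Therefore t ≡ 19·13 = 247 ≡ 27 (mod 44).
With t = 27: x = 17 + 51·27 = 1394.
Indeed 1394 ≡ 17 (mod 51) and 1394 ≡ 30 (mod 44).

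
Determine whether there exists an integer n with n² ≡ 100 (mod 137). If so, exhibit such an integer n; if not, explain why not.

Take n = 10. Then 10² = 100, and since 0 ≤ 100 < 137 this is already reduced: 10² ≡ 100 (mod 137).

n = 10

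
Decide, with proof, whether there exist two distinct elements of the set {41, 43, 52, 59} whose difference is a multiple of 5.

Residues mod 5: 41↦1, 43↦3, 52↦2, 59↦4.
These 4 residues are pairwise different, hence no difference of two elements is divisible by 5.

No, no such pair exists.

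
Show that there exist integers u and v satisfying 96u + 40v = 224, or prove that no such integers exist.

Every value of 96u + 40v is a multiple of gcd(96, 40) = 8; since 8 ∣ 224, solutions exist.
Dividing through by 8 reduces the equation to 12u + 5v = 28.
Euclidean algorithm: 12 = 2·5 + 2, 5 = 2·2 + 1, 2 = 2·1 + 0.
Back-substituting, 1 = 5 − 2·2 = 5 − 2·(12 − 2·5) = −2·12 + 5·5; that is, 12·(-2) + 5·5 = 1.
Scaling by 28 gives the particular solution (u, v) = (-56, 140).
Adding 12·5 to u and subtracting 12·12 from v gives the tidier solution (4, -4).
Indeed 96·4 + 40·(-4) = 384 − 160 = 224.

u = 4, v = -4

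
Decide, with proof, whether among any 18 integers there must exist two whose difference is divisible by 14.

Each integer lies in one of the 14 residue classes modulo 14.
Placing 18 integers into 14 classes, some class receives at least two — say a and b.
Equal remainders mean a − b ≡ 0 (mod 14), so 14 divides their difference.

True.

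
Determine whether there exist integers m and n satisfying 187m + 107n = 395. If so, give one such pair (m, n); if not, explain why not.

m = 25, n = -40

187 and 107 are coprime, so 187m + 107n ranges over all of ℤ.
Dividing repeatedly: 187 = 1·107 + 80, 107 = 1·80 + 27, 80 = 2·27 + 26, 27 = 1·26 + 1, 26 = 26·1 + 0.
Back-substituting, 1 = 27 − 1·26 = 27 − (80 − 2·27) = −80 + 3·27 = −80 + 3·(107 − 1·80) = 3·107 − 4·80 = 3·107 − 4·(187 − 1·107) = −4·187 + 7·107; that is, 187·(-4) + 107·7 = 1.
Scaling by 395 gives the particular solution (m, n) = (-1580, 2765).
Adding 15·107 to m and subtracting 15·187 from n gives the tidier solution (25, -40).
Check: 187·25 + 107·(-40) = 4675 − 4280 = 395. ✓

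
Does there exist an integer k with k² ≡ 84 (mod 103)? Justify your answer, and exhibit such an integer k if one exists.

103 is prime, so by Euler's criterion 84 is a square mod 103 iff 84^((103−1)/2) = 84^51 ≡ 1 (mod 103).
Repeated squaring mod 103: 84^2 = 7056 ≡ 52; 84^4 ≡ 52² = 2704 ≡ 26; 84^8 ≡ 26² = 676 ≡ 58; 84^16 ≡ 58² = 3364 ≡ 68; 84^32 ≡ 68² = 4624 ≡ 92.
Since 51 = 32 + 16 + 2 + 1, 84^51 ≡ 92 · 68 · 52 · 84; multiplying out mod 103: 92·68 = 6256 ≡ 76, then 76·52 = 3952 ≡ 38, then 38·84 = 3192 ≡ 102. Thus 84^51 ≡ 102 ≡ −1 (mod 103).
By Euler's criterion 84 is a quadratic non-residue mod 103: no k satisfies k² ≡ 84 (mod 103).

No such integer exists.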